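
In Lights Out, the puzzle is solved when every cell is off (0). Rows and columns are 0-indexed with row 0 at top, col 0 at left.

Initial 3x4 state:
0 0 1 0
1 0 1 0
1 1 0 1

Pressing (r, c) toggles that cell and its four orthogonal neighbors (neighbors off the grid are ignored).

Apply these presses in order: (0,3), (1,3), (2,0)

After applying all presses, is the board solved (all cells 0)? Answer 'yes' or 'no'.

Answer: yes

Derivation:
After press 1 at (0,3):
0 0 0 1
1 0 1 1
1 1 0 1

After press 2 at (1,3):
0 0 0 0
1 0 0 0
1 1 0 0

After press 3 at (2,0):
0 0 0 0
0 0 0 0
0 0 0 0

Lights still on: 0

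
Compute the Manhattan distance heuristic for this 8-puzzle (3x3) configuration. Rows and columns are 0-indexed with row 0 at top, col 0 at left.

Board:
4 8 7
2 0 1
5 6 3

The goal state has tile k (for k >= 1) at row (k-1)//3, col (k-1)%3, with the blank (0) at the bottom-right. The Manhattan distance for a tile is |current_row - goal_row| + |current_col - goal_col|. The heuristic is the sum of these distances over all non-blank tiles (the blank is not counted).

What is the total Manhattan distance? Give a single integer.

Answer: 18

Derivation:
Tile 4: (0,0)->(1,0) = 1
Tile 8: (0,1)->(2,1) = 2
Tile 7: (0,2)->(2,0) = 4
Tile 2: (1,0)->(0,1) = 2
Tile 1: (1,2)->(0,0) = 3
Tile 5: (2,0)->(1,1) = 2
Tile 6: (2,1)->(1,2) = 2
Tile 3: (2,2)->(0,2) = 2
Sum: 1 + 2 + 4 + 2 + 3 + 2 + 2 + 2 = 18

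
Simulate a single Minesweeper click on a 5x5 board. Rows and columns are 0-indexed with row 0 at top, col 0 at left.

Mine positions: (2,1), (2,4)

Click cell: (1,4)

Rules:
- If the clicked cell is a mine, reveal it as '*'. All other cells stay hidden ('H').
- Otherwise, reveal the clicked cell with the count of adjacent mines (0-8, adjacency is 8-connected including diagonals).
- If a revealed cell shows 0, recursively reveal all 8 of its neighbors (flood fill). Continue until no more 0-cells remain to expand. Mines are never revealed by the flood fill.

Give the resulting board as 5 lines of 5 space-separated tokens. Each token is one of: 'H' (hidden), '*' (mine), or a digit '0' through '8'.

H H H H H
H H H H 1
H H H H H
H H H H H
H H H H H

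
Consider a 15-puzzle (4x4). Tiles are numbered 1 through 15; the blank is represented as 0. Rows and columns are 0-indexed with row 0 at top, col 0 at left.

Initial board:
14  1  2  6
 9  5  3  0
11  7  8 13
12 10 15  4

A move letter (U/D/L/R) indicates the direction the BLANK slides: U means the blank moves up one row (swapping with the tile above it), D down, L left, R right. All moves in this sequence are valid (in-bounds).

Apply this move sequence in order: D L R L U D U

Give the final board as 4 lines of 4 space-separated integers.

Answer: 14  1  2  6
 9  5  0 13
11  7  3  8
12 10 15  4

Derivation:
After move 1 (D):
14  1  2  6
 9  5  3 13
11  7  8  0
12 10 15  4

After move 2 (L):
14  1  2  6
 9  5  3 13
11  7  0  8
12 10 15  4

After move 3 (R):
14  1  2  6
 9  5  3 13
11  7  8  0
12 10 15  4

After move 4 (L):
14  1  2  6
 9  5  3 13
11  7  0  8
12 10 15  4

After move 5 (U):
14  1  2  6
 9  5  0 13
11  7  3  8
12 10 15  4

After move 6 (D):
14  1  2  6
 9  5  3 13
11  7  0  8
12 10 15  4

After move 7 (U):
14  1  2  6
 9  5  0 13
11  7  3  8
12 10 15  4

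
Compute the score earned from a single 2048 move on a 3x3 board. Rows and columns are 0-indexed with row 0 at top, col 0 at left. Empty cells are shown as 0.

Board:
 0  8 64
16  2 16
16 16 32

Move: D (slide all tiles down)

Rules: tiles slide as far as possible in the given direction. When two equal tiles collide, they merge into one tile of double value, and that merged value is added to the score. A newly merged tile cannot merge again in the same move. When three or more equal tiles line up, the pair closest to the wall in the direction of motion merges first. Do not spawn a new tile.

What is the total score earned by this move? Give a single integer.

Slide down:
col 0: [0, 16, 16] -> [0, 0, 32]  score +32 (running 32)
col 1: [8, 2, 16] -> [8, 2, 16]  score +0 (running 32)
col 2: [64, 16, 32] -> [64, 16, 32]  score +0 (running 32)
Board after move:
 0  8 64
 0  2 16
32 16 32

Answer: 32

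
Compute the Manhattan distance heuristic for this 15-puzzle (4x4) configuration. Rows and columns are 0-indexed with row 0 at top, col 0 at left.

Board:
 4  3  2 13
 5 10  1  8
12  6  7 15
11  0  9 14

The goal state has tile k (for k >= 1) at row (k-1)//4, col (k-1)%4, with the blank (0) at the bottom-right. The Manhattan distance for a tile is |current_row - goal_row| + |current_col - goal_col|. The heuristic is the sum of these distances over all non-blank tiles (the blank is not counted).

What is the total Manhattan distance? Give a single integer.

Answer: 30

Derivation:
Tile 4: at (0,0), goal (0,3), distance |0-0|+|0-3| = 3
Tile 3: at (0,1), goal (0,2), distance |0-0|+|1-2| = 1
Tile 2: at (0,2), goal (0,1), distance |0-0|+|2-1| = 1
Tile 13: at (0,3), goal (3,0), distance |0-3|+|3-0| = 6
Tile 5: at (1,0), goal (1,0), distance |1-1|+|0-0| = 0
Tile 10: at (1,1), goal (2,1), distance |1-2|+|1-1| = 1
Tile 1: at (1,2), goal (0,0), distance |1-0|+|2-0| = 3
Tile 8: at (1,3), goal (1,3), distance |1-1|+|3-3| = 0
Tile 12: at (2,0), goal (2,3), distance |2-2|+|0-3| = 3
Tile 6: at (2,1), goal (1,1), distance |2-1|+|1-1| = 1
Tile 7: at (2,2), goal (1,2), distance |2-1|+|2-2| = 1
Tile 15: at (2,3), goal (3,2), distance |2-3|+|3-2| = 2
Tile 11: at (3,0), goal (2,2), distance |3-2|+|0-2| = 3
Tile 9: at (3,2), goal (2,0), distance |3-2|+|2-0| = 3
Tile 14: at (3,3), goal (3,1), distance |3-3|+|3-1| = 2
Sum: 3 + 1 + 1 + 6 + 0 + 1 + 3 + 0 + 3 + 1 + 1 + 2 + 3 + 3 + 2 = 30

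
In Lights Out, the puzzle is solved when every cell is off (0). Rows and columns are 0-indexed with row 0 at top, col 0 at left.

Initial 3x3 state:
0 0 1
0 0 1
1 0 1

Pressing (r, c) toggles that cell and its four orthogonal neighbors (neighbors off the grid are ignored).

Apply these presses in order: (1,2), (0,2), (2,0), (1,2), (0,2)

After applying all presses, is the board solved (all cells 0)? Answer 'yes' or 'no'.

After press 1 at (1,2):
0 0 0
0 1 0
1 0 0

After press 2 at (0,2):
0 1 1
0 1 1
1 0 0

After press 3 at (2,0):
0 1 1
1 1 1
0 1 0

After press 4 at (1,2):
0 1 0
1 0 0
0 1 1

After press 5 at (0,2):
0 0 1
1 0 1
0 1 1

Lights still on: 5

Answer: no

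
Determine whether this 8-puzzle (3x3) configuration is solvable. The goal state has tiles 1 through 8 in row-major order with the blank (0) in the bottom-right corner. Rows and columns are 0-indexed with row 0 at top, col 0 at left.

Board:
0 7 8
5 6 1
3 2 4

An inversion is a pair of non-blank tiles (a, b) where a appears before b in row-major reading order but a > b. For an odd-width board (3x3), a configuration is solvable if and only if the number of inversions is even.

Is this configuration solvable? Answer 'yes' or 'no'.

Answer: no

Derivation:
Inversions (pairs i<j in row-major order where tile[i] > tile[j] > 0): 21
21 is odd, so the puzzle is not solvable.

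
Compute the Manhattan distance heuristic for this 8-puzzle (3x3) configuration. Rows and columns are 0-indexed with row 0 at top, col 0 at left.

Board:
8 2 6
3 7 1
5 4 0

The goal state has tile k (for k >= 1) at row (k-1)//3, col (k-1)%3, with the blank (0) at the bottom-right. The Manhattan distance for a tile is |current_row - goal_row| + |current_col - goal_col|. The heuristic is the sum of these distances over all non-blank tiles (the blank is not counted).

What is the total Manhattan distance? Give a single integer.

Answer: 16

Derivation:
Tile 8: at (0,0), goal (2,1), distance |0-2|+|0-1| = 3
Tile 2: at (0,1), goal (0,1), distance |0-0|+|1-1| = 0
Tile 6: at (0,2), goal (1,2), distance |0-1|+|2-2| = 1
Tile 3: at (1,0), goal (0,2), distance |1-0|+|0-2| = 3
Tile 7: at (1,1), goal (2,0), distance |1-2|+|1-0| = 2
Tile 1: at (1,2), goal (0,0), distance |1-0|+|2-0| = 3
Tile 5: at (2,0), goal (1,1), distance |2-1|+|0-1| = 2
Tile 4: at (2,1), goal (1,0), distance |2-1|+|1-0| = 2
Sum: 3 + 0 + 1 + 3 + 2 + 3 + 2 + 2 = 16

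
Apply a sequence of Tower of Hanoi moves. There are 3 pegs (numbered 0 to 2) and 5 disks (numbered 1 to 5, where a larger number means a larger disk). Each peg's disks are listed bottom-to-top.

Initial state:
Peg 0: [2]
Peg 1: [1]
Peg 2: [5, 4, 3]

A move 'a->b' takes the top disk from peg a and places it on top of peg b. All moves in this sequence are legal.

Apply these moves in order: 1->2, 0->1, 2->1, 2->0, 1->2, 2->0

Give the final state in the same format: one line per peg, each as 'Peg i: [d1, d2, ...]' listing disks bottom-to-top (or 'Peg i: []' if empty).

After move 1 (1->2):
Peg 0: [2]
Peg 1: []
Peg 2: [5, 4, 3, 1]

After move 2 (0->1):
Peg 0: []
Peg 1: [2]
Peg 2: [5, 4, 3, 1]

After move 3 (2->1):
Peg 0: []
Peg 1: [2, 1]
Peg 2: [5, 4, 3]

After move 4 (2->0):
Peg 0: [3]
Peg 1: [2, 1]
Peg 2: [5, 4]

After move 5 (1->2):
Peg 0: [3]
Peg 1: [2]
Peg 2: [5, 4, 1]

After move 6 (2->0):
Peg 0: [3, 1]
Peg 1: [2]
Peg 2: [5, 4]

Answer: Peg 0: [3, 1]
Peg 1: [2]
Peg 2: [5, 4]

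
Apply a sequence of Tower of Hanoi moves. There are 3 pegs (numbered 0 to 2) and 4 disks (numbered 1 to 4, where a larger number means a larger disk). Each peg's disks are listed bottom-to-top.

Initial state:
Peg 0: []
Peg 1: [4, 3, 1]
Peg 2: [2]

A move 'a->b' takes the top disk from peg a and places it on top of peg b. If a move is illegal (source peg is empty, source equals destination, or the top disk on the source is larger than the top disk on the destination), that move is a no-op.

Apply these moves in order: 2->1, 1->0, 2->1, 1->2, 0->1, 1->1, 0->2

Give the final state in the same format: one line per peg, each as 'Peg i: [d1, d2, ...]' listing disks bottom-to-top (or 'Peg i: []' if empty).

After move 1 (2->1):
Peg 0: []
Peg 1: [4, 3, 1]
Peg 2: [2]

After move 2 (1->0):
Peg 0: [1]
Peg 1: [4, 3]
Peg 2: [2]

After move 3 (2->1):
Peg 0: [1]
Peg 1: [4, 3, 2]
Peg 2: []

After move 4 (1->2):
Peg 0: [1]
Peg 1: [4, 3]
Peg 2: [2]

After move 5 (0->1):
Peg 0: []
Peg 1: [4, 3, 1]
Peg 2: [2]

After move 6 (1->1):
Peg 0: []
Peg 1: [4, 3, 1]
Peg 2: [2]

After move 7 (0->2):
Peg 0: []
Peg 1: [4, 3, 1]
Peg 2: [2]

Answer: Peg 0: []
Peg 1: [4, 3, 1]
Peg 2: [2]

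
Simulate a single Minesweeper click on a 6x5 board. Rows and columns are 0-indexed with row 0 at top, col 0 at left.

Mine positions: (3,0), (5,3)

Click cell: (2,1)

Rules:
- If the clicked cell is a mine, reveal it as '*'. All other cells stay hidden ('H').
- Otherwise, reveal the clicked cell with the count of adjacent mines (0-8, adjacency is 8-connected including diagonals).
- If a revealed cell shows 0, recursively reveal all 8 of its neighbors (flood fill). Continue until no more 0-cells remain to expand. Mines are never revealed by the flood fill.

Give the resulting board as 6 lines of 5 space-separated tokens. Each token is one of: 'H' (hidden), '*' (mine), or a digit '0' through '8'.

H H H H H
H H H H H
H 1 H H H
H H H H H
H H H H H
H H H H H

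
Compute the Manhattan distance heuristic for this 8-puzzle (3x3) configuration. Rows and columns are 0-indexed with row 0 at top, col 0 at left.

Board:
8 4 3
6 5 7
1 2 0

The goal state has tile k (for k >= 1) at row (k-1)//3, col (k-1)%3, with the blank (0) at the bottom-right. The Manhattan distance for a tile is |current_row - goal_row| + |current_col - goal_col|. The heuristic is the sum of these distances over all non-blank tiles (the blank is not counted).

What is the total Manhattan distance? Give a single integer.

Answer: 14

Derivation:
Tile 8: (0,0)->(2,1) = 3
Tile 4: (0,1)->(1,0) = 2
Tile 3: (0,2)->(0,2) = 0
Tile 6: (1,0)->(1,2) = 2
Tile 5: (1,1)->(1,1) = 0
Tile 7: (1,2)->(2,0) = 3
Tile 1: (2,0)->(0,0) = 2
Tile 2: (2,1)->(0,1) = 2
Sum: 3 + 2 + 0 + 2 + 0 + 3 + 2 + 2 = 14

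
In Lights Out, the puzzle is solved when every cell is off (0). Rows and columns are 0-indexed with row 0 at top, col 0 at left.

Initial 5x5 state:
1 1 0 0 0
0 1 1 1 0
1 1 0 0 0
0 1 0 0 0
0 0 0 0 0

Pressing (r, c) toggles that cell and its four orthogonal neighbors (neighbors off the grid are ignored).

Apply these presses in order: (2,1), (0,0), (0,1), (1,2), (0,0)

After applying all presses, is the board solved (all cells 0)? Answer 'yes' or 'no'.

Answer: yes

Derivation:
After press 1 at (2,1):
1 1 0 0 0
0 0 1 1 0
0 0 1 0 0
0 0 0 0 0
0 0 0 0 0

After press 2 at (0,0):
0 0 0 0 0
1 0 1 1 0
0 0 1 0 0
0 0 0 0 0
0 0 0 0 0

After press 3 at (0,1):
1 1 1 0 0
1 1 1 1 0
0 0 1 0 0
0 0 0 0 0
0 0 0 0 0

After press 4 at (1,2):
1 1 0 0 0
1 0 0 0 0
0 0 0 0 0
0 0 0 0 0
0 0 0 0 0

After press 5 at (0,0):
0 0 0 0 0
0 0 0 0 0
0 0 0 0 0
0 0 0 0 0
0 0 0 0 0

Lights still on: 0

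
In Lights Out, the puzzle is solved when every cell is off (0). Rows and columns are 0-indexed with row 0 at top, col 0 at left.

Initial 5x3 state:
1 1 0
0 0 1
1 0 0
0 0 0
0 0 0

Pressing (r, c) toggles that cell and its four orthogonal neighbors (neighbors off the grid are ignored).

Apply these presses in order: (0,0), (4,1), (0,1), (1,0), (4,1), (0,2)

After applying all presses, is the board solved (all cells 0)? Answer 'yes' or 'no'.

Answer: yes

Derivation:
After press 1 at (0,0):
0 0 0
1 0 1
1 0 0
0 0 0
0 0 0

After press 2 at (4,1):
0 0 0
1 0 1
1 0 0
0 1 0
1 1 1

After press 3 at (0,1):
1 1 1
1 1 1
1 0 0
0 1 0
1 1 1

After press 4 at (1,0):
0 1 1
0 0 1
0 0 0
0 1 0
1 1 1

After press 5 at (4,1):
0 1 1
0 0 1
0 0 0
0 0 0
0 0 0

After press 6 at (0,2):
0 0 0
0 0 0
0 0 0
0 0 0
0 0 0

Lights still on: 0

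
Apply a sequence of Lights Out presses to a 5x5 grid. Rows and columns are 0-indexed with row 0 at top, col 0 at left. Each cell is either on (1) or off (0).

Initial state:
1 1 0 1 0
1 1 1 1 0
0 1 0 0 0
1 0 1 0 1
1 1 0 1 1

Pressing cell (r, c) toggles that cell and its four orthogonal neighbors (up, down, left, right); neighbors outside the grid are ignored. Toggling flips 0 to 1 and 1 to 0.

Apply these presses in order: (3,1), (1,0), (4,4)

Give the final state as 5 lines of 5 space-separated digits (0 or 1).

Answer: 0 1 0 1 0
0 0 1 1 0
1 0 0 0 0
0 1 0 0 0
1 0 0 0 0

Derivation:
After press 1 at (3,1):
1 1 0 1 0
1 1 1 1 0
0 0 0 0 0
0 1 0 0 1
1 0 0 1 1

After press 2 at (1,0):
0 1 0 1 0
0 0 1 1 0
1 0 0 0 0
0 1 0 0 1
1 0 0 1 1

After press 3 at (4,4):
0 1 0 1 0
0 0 1 1 0
1 0 0 0 0
0 1 0 0 0
1 0 0 0 0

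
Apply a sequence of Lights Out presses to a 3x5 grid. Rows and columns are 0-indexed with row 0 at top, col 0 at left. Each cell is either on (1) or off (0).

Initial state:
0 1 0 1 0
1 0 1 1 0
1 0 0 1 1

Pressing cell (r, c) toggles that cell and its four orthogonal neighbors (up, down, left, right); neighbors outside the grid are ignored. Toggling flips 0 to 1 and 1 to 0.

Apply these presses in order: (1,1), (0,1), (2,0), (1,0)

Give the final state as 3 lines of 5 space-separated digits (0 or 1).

Answer: 0 1 1 1 0
0 1 0 1 0
1 0 0 1 1

Derivation:
After press 1 at (1,1):
0 0 0 1 0
0 1 0 1 0
1 1 0 1 1

After press 2 at (0,1):
1 1 1 1 0
0 0 0 1 0
1 1 0 1 1

After press 3 at (2,0):
1 1 1 1 0
1 0 0 1 0
0 0 0 1 1

After press 4 at (1,0):
0 1 1 1 0
0 1 0 1 0
1 0 0 1 1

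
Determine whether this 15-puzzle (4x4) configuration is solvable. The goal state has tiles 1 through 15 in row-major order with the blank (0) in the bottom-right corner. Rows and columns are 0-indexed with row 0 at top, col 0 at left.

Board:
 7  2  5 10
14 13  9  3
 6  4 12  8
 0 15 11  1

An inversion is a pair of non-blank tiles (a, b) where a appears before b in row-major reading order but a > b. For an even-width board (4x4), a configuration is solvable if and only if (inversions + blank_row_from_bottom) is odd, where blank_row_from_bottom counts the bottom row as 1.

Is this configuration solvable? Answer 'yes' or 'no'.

Answer: no

Derivation:
Inversions: 49
Blank is in row 3 (0-indexed from top), which is row 1 counting from the bottom (bottom = 1).
49 + 1 = 50, which is even, so the puzzle is not solvable.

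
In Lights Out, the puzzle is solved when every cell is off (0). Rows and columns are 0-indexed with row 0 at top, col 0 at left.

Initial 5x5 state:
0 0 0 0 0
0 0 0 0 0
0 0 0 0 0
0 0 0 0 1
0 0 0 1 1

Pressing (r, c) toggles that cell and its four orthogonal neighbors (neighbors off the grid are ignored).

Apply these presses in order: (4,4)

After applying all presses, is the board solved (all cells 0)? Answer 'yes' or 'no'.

After press 1 at (4,4):
0 0 0 0 0
0 0 0 0 0
0 0 0 0 0
0 0 0 0 0
0 0 0 0 0

Lights still on: 0

Answer: yes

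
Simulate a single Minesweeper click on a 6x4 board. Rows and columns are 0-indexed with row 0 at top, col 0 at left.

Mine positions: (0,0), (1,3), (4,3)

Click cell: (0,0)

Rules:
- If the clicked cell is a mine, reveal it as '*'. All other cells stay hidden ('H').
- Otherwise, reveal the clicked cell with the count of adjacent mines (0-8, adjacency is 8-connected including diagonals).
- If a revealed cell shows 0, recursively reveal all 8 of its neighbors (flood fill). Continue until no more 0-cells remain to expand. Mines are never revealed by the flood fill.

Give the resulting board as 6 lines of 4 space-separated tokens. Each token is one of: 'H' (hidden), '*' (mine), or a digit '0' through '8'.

* H H H
H H H H
H H H H
H H H H
H H H H
H H H H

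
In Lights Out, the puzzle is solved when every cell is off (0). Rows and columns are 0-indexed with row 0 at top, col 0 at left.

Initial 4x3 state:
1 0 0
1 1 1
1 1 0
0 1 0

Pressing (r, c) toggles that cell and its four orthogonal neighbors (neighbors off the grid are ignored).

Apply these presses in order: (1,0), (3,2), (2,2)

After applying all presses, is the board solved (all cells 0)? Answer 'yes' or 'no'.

After press 1 at (1,0):
0 0 0
0 0 1
0 1 0
0 1 0

After press 2 at (3,2):
0 0 0
0 0 1
0 1 1
0 0 1

After press 3 at (2,2):
0 0 0
0 0 0
0 0 0
0 0 0

Lights still on: 0

Answer: yes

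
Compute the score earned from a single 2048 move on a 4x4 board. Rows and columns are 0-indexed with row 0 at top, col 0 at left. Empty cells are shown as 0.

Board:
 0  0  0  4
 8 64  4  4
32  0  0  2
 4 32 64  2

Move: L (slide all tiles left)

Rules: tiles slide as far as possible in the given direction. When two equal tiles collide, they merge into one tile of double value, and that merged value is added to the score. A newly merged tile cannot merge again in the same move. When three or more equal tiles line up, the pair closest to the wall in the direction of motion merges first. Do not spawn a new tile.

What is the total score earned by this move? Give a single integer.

Slide left:
row 0: [0, 0, 0, 4] -> [4, 0, 0, 0]  score +0 (running 0)
row 1: [8, 64, 4, 4] -> [8, 64, 8, 0]  score +8 (running 8)
row 2: [32, 0, 0, 2] -> [32, 2, 0, 0]  score +0 (running 8)
row 3: [4, 32, 64, 2] -> [4, 32, 64, 2]  score +0 (running 8)
Board after move:
 4  0  0  0
 8 64  8  0
32  2  0  0
 4 32 64  2

Answer: 8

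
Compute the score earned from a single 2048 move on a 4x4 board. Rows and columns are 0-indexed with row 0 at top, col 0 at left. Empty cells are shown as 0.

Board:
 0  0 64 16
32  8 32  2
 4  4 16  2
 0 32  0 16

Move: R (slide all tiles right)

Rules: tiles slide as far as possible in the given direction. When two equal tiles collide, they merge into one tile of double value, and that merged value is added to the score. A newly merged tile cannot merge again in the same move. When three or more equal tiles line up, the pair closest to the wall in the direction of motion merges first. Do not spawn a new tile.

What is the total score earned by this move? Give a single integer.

Slide right:
row 0: [0, 0, 64, 16] -> [0, 0, 64, 16]  score +0 (running 0)
row 1: [32, 8, 32, 2] -> [32, 8, 32, 2]  score +0 (running 0)
row 2: [4, 4, 16, 2] -> [0, 8, 16, 2]  score +8 (running 8)
row 3: [0, 32, 0, 16] -> [0, 0, 32, 16]  score +0 (running 8)
Board after move:
 0  0 64 16
32  8 32  2
 0  8 16  2
 0  0 32 16

Answer: 8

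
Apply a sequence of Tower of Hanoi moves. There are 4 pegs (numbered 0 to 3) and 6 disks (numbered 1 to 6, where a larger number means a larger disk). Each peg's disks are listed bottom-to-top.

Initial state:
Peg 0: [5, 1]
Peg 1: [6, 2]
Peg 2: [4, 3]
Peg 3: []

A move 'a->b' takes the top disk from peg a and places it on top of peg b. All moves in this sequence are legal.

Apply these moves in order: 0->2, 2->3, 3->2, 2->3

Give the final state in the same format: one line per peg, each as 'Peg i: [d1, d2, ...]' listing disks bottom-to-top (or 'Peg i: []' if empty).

After move 1 (0->2):
Peg 0: [5]
Peg 1: [6, 2]
Peg 2: [4, 3, 1]
Peg 3: []

After move 2 (2->3):
Peg 0: [5]
Peg 1: [6, 2]
Peg 2: [4, 3]
Peg 3: [1]

After move 3 (3->2):
Peg 0: [5]
Peg 1: [6, 2]
Peg 2: [4, 3, 1]
Peg 3: []

After move 4 (2->3):
Peg 0: [5]
Peg 1: [6, 2]
Peg 2: [4, 3]
Peg 3: [1]

Answer: Peg 0: [5]
Peg 1: [6, 2]
Peg 2: [4, 3]
Peg 3: [1]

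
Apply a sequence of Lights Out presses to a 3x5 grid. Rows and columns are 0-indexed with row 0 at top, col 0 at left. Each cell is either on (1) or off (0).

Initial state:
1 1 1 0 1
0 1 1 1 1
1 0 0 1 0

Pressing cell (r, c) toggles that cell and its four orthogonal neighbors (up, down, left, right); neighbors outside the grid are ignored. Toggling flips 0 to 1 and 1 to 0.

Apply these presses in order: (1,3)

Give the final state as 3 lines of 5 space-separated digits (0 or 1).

Answer: 1 1 1 1 1
0 1 0 0 0
1 0 0 0 0

Derivation:
After press 1 at (1,3):
1 1 1 1 1
0 1 0 0 0
1 0 0 0 0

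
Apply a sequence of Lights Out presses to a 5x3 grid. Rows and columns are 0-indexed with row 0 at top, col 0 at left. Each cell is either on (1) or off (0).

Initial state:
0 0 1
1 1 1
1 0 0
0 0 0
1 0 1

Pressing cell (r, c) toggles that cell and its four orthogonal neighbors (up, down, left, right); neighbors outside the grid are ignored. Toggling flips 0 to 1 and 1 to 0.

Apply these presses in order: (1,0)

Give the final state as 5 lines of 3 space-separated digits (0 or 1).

After press 1 at (1,0):
1 0 1
0 0 1
0 0 0
0 0 0
1 0 1

Answer: 1 0 1
0 0 1
0 0 0
0 0 0
1 0 1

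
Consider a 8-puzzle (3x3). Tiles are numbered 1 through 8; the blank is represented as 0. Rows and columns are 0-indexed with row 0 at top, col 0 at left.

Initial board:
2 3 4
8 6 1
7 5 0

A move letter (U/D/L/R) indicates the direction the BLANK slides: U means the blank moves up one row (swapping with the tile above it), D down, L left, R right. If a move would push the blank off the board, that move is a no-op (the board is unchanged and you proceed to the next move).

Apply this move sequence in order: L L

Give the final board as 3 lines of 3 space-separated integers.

Answer: 2 3 4
8 6 1
0 7 5

Derivation:
After move 1 (L):
2 3 4
8 6 1
7 0 5

After move 2 (L):
2 3 4
8 6 1
0 7 5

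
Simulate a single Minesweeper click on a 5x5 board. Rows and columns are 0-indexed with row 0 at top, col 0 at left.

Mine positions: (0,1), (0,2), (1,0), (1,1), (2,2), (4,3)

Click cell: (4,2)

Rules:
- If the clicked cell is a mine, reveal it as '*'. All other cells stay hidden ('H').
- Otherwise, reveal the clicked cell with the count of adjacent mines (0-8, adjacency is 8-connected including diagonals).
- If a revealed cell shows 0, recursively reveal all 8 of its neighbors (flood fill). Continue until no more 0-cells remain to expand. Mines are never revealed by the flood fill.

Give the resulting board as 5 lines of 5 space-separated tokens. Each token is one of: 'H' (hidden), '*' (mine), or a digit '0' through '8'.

H H H H H
H H H H H
H H H H H
H H H H H
H H 1 H H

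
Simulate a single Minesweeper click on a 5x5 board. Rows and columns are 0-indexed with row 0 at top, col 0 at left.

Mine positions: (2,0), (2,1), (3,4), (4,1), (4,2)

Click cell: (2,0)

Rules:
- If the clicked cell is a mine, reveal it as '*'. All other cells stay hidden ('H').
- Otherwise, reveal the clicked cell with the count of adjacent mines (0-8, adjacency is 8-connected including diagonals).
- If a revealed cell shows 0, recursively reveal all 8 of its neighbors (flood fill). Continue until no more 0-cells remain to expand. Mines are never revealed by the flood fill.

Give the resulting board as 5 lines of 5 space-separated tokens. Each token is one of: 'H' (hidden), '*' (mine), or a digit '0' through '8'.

H H H H H
H H H H H
* H H H H
H H H H H
H H H H H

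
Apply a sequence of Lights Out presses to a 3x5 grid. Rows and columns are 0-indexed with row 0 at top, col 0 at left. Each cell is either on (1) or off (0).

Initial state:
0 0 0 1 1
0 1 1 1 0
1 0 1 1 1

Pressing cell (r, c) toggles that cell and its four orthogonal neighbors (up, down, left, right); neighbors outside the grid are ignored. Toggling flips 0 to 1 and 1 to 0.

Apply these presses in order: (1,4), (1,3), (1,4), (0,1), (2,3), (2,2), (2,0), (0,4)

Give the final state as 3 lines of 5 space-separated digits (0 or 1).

Answer: 1 1 1 1 0
1 0 1 1 0
0 0 1 0 0

Derivation:
After press 1 at (1,4):
0 0 0 1 0
0 1 1 0 1
1 0 1 1 0

After press 2 at (1,3):
0 0 0 0 0
0 1 0 1 0
1 0 1 0 0

After press 3 at (1,4):
0 0 0 0 1
0 1 0 0 1
1 0 1 0 1

After press 4 at (0,1):
1 1 1 0 1
0 0 0 0 1
1 0 1 0 1

After press 5 at (2,3):
1 1 1 0 1
0 0 0 1 1
1 0 0 1 0

After press 6 at (2,2):
1 1 1 0 1
0 0 1 1 1
1 1 1 0 0

After press 7 at (2,0):
1 1 1 0 1
1 0 1 1 1
0 0 1 0 0

After press 8 at (0,4):
1 1 1 1 0
1 0 1 1 0
0 0 1 0 0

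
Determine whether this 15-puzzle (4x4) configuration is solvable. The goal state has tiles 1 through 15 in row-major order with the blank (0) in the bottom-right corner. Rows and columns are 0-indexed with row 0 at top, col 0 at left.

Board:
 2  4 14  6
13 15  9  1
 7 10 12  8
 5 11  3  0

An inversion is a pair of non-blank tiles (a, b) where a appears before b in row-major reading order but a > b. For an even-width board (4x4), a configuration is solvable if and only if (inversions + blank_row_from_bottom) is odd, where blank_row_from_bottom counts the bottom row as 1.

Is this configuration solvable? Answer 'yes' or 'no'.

Inversions: 53
Blank is in row 3 (0-indexed from top), which is row 1 counting from the bottom (bottom = 1).
53 + 1 = 54, which is even, so the puzzle is not solvable.

Answer: no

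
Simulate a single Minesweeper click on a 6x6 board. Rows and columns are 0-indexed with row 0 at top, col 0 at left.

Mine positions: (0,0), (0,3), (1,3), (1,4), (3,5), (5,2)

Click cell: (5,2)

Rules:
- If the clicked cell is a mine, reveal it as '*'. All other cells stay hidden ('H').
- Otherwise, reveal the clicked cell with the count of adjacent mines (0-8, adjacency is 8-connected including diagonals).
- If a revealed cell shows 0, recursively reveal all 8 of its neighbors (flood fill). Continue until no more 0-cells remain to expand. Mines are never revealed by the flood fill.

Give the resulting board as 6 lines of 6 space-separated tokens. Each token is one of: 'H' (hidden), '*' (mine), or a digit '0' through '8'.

H H H H H H
H H H H H H
H H H H H H
H H H H H H
H H H H H H
H H * H H H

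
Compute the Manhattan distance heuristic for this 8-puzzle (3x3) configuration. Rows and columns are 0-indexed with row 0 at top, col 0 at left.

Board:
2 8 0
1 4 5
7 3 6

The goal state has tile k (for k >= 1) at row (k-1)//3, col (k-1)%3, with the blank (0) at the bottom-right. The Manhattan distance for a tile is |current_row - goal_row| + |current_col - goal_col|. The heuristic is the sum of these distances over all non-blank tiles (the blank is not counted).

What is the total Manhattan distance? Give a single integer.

Answer: 10

Derivation:
Tile 2: at (0,0), goal (0,1), distance |0-0|+|0-1| = 1
Tile 8: at (0,1), goal (2,1), distance |0-2|+|1-1| = 2
Tile 1: at (1,0), goal (0,0), distance |1-0|+|0-0| = 1
Tile 4: at (1,1), goal (1,0), distance |1-1|+|1-0| = 1
Tile 5: at (1,2), goal (1,1), distance |1-1|+|2-1| = 1
Tile 7: at (2,0), goal (2,0), distance |2-2|+|0-0| = 0
Tile 3: at (2,1), goal (0,2), distance |2-0|+|1-2| = 3
Tile 6: at (2,2), goal (1,2), distance |2-1|+|2-2| = 1
Sum: 1 + 2 + 1 + 1 + 1 + 0 + 3 + 1 = 10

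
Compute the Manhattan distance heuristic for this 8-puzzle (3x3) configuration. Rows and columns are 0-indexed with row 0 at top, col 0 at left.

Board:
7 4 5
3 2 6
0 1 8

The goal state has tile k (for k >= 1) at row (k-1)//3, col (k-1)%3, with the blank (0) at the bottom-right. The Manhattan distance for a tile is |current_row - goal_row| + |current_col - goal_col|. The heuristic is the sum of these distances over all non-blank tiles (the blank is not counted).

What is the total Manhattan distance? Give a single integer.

Answer: 14

Derivation:
Tile 7: (0,0)->(2,0) = 2
Tile 4: (0,1)->(1,0) = 2
Tile 5: (0,2)->(1,1) = 2
Tile 3: (1,0)->(0,2) = 3
Tile 2: (1,1)->(0,1) = 1
Tile 6: (1,2)->(1,2) = 0
Tile 1: (2,1)->(0,0) = 3
Tile 8: (2,2)->(2,1) = 1
Sum: 2 + 2 + 2 + 3 + 1 + 0 + 3 + 1 = 14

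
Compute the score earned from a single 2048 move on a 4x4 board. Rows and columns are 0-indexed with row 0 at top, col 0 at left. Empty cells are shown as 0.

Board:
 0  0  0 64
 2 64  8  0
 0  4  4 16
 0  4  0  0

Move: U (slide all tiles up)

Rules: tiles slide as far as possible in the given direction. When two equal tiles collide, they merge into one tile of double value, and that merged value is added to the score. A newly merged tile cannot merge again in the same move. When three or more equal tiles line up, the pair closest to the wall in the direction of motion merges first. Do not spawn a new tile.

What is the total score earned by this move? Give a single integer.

Slide up:
col 0: [0, 2, 0, 0] -> [2, 0, 0, 0]  score +0 (running 0)
col 1: [0, 64, 4, 4] -> [64, 8, 0, 0]  score +8 (running 8)
col 2: [0, 8, 4, 0] -> [8, 4, 0, 0]  score +0 (running 8)
col 3: [64, 0, 16, 0] -> [64, 16, 0, 0]  score +0 (running 8)
Board after move:
 2 64  8 64
 0  8  4 16
 0  0  0  0
 0  0  0  0

Answer: 8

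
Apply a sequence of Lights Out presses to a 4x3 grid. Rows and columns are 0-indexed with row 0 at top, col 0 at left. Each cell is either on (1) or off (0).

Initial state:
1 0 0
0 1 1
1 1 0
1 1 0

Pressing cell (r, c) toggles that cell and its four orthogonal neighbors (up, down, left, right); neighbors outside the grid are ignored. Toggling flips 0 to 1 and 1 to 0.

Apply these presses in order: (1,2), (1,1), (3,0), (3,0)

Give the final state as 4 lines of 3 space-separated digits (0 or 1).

Answer: 1 1 1
1 1 1
1 0 1
1 1 0

Derivation:
After press 1 at (1,2):
1 0 1
0 0 0
1 1 1
1 1 0

After press 2 at (1,1):
1 1 1
1 1 1
1 0 1
1 1 0

After press 3 at (3,0):
1 1 1
1 1 1
0 0 1
0 0 0

After press 4 at (3,0):
1 1 1
1 1 1
1 0 1
1 1 0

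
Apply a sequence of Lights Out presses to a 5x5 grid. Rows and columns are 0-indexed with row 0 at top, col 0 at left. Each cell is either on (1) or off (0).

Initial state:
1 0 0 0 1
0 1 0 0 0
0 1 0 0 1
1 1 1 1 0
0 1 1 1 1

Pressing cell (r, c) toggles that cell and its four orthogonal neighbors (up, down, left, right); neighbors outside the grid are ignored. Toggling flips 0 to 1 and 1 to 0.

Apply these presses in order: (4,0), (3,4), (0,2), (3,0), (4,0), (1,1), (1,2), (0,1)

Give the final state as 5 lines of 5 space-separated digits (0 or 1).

After press 1 at (4,0):
1 0 0 0 1
0 1 0 0 0
0 1 0 0 1
0 1 1 1 0
1 0 1 1 1

After press 2 at (3,4):
1 0 0 0 1
0 1 0 0 0
0 1 0 0 0
0 1 1 0 1
1 0 1 1 0

After press 3 at (0,2):
1 1 1 1 1
0 1 1 0 0
0 1 0 0 0
0 1 1 0 1
1 0 1 1 0

After press 4 at (3,0):
1 1 1 1 1
0 1 1 0 0
1 1 0 0 0
1 0 1 0 1
0 0 1 1 0

After press 5 at (4,0):
1 1 1 1 1
0 1 1 0 0
1 1 0 0 0
0 0 1 0 1
1 1 1 1 0

After press 6 at (1,1):
1 0 1 1 1
1 0 0 0 0
1 0 0 0 0
0 0 1 0 1
1 1 1 1 0

After press 7 at (1,2):
1 0 0 1 1
1 1 1 1 0
1 0 1 0 0
0 0 1 0 1
1 1 1 1 0

After press 8 at (0,1):
0 1 1 1 1
1 0 1 1 0
1 0 1 0 0
0 0 1 0 1
1 1 1 1 0

Answer: 0 1 1 1 1
1 0 1 1 0
1 0 1 0 0
0 0 1 0 1
1 1 1 1 0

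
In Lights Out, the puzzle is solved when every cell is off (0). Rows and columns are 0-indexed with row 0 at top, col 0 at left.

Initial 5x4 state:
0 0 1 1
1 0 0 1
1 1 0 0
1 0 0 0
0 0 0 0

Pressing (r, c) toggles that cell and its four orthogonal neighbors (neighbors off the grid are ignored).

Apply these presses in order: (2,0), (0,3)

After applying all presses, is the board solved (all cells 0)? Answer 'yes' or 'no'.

After press 1 at (2,0):
0 0 1 1
0 0 0 1
0 0 0 0
0 0 0 0
0 0 0 0

After press 2 at (0,3):
0 0 0 0
0 0 0 0
0 0 0 0
0 0 0 0
0 0 0 0

Lights still on: 0

Answer: yes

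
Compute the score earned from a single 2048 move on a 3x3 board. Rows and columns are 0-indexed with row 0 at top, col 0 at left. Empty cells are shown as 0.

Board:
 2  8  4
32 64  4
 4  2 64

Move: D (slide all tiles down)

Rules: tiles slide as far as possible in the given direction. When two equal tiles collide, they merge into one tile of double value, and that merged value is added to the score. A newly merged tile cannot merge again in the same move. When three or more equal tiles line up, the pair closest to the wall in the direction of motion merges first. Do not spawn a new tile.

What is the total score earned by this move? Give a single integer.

Slide down:
col 0: [2, 32, 4] -> [2, 32, 4]  score +0 (running 0)
col 1: [8, 64, 2] -> [8, 64, 2]  score +0 (running 0)
col 2: [4, 4, 64] -> [0, 8, 64]  score +8 (running 8)
Board after move:
 2  8  0
32 64  8
 4  2 64

Answer: 8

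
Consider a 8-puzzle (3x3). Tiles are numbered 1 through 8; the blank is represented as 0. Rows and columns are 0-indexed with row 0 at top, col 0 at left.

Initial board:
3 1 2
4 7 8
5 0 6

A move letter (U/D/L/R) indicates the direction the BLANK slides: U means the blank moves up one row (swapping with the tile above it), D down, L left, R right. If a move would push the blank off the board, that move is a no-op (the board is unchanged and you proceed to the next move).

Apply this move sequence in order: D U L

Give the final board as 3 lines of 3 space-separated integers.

Answer: 3 1 2
0 4 8
5 7 6

Derivation:
After move 1 (D):
3 1 2
4 7 8
5 0 6

After move 2 (U):
3 1 2
4 0 8
5 7 6

After move 3 (L):
3 1 2
0 4 8
5 7 6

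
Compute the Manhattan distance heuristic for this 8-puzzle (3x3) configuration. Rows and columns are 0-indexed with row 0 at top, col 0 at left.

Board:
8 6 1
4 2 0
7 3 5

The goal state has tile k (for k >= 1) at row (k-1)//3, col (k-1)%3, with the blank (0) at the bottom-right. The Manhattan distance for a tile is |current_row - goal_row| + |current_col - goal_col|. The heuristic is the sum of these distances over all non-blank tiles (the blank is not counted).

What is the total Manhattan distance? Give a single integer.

Answer: 13

Derivation:
Tile 8: (0,0)->(2,1) = 3
Tile 6: (0,1)->(1,2) = 2
Tile 1: (0,2)->(0,0) = 2
Tile 4: (1,0)->(1,0) = 0
Tile 2: (1,1)->(0,1) = 1
Tile 7: (2,0)->(2,0) = 0
Tile 3: (2,1)->(0,2) = 3
Tile 5: (2,2)->(1,1) = 2
Sum: 3 + 2 + 2 + 0 + 1 + 0 + 3 + 2 = 13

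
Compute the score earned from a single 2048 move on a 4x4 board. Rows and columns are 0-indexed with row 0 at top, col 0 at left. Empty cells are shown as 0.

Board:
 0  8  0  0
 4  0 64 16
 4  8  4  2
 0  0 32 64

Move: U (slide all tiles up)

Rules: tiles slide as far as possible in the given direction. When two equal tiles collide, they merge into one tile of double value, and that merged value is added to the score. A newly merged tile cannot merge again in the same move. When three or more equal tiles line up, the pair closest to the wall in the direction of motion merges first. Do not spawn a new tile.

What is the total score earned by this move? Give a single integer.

Answer: 24

Derivation:
Slide up:
col 0: [0, 4, 4, 0] -> [8, 0, 0, 0]  score +8 (running 8)
col 1: [8, 0, 8, 0] -> [16, 0, 0, 0]  score +16 (running 24)
col 2: [0, 64, 4, 32] -> [64, 4, 32, 0]  score +0 (running 24)
col 3: [0, 16, 2, 64] -> [16, 2, 64, 0]  score +0 (running 24)
Board after move:
 8 16 64 16
 0  0  4  2
 0  0 32 64
 0  0  0  0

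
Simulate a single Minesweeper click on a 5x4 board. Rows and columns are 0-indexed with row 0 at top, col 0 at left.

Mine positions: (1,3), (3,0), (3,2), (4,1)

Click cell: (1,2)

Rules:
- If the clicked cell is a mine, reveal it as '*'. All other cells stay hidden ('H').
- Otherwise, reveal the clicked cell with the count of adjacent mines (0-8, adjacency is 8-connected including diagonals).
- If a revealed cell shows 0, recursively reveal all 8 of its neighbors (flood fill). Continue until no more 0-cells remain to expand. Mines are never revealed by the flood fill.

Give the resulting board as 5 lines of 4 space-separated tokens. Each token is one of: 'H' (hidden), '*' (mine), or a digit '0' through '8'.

H H H H
H H 1 H
H H H H
H H H H
H H H H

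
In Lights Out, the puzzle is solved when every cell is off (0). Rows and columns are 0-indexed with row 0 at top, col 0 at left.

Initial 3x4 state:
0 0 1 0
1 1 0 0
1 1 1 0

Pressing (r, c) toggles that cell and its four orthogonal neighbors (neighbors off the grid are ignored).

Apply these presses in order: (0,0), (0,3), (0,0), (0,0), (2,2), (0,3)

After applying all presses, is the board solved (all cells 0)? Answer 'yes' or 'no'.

Answer: no

Derivation:
After press 1 at (0,0):
1 1 1 0
0 1 0 0
1 1 1 0

After press 2 at (0,3):
1 1 0 1
0 1 0 1
1 1 1 0

After press 3 at (0,0):
0 0 0 1
1 1 0 1
1 1 1 0

After press 4 at (0,0):
1 1 0 1
0 1 0 1
1 1 1 0

After press 5 at (2,2):
1 1 0 1
0 1 1 1
1 0 0 1

After press 6 at (0,3):
1 1 1 0
0 1 1 0
1 0 0 1

Lights still on: 7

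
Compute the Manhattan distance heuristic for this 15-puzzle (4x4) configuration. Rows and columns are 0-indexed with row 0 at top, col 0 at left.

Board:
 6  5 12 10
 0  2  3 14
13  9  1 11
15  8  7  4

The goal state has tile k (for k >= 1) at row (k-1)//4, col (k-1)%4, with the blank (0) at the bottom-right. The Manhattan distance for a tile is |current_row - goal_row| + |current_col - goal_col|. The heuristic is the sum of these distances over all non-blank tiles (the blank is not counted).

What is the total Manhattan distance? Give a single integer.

Answer: 35

Derivation:
Tile 6: at (0,0), goal (1,1), distance |0-1|+|0-1| = 2
Tile 5: at (0,1), goal (1,0), distance |0-1|+|1-0| = 2
Tile 12: at (0,2), goal (2,3), distance |0-2|+|2-3| = 3
Tile 10: at (0,3), goal (2,1), distance |0-2|+|3-1| = 4
Tile 2: at (1,1), goal (0,1), distance |1-0|+|1-1| = 1
Tile 3: at (1,2), goal (0,2), distance |1-0|+|2-2| = 1
Tile 14: at (1,3), goal (3,1), distance |1-3|+|3-1| = 4
Tile 13: at (2,0), goal (3,0), distance |2-3|+|0-0| = 1
Tile 9: at (2,1), goal (2,0), distance |2-2|+|1-0| = 1
Tile 1: at (2,2), goal (0,0), distance |2-0|+|2-0| = 4
Tile 11: at (2,3), goal (2,2), distance |2-2|+|3-2| = 1
Tile 15: at (3,0), goal (3,2), distance |3-3|+|0-2| = 2
Tile 8: at (3,1), goal (1,3), distance |3-1|+|1-3| = 4
Tile 7: at (3,2), goal (1,2), distance |3-1|+|2-2| = 2
Tile 4: at (3,3), goal (0,3), distance |3-0|+|3-3| = 3
Sum: 2 + 2 + 3 + 4 + 1 + 1 + 4 + 1 + 1 + 4 + 1 + 2 + 4 + 2 + 3 = 35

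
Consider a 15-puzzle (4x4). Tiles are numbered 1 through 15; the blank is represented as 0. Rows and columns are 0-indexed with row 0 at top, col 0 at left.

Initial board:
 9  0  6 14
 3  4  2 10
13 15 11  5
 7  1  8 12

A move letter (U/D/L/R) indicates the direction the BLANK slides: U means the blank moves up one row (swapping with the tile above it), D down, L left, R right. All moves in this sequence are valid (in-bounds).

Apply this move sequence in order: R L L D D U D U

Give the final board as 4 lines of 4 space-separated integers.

Answer:  3  9  6 14
 0  4  2 10
13 15 11  5
 7  1  8 12

Derivation:
After move 1 (R):
 9  6  0 14
 3  4  2 10
13 15 11  5
 7  1  8 12

After move 2 (L):
 9  0  6 14
 3  4  2 10
13 15 11  5
 7  1  8 12

After move 3 (L):
 0  9  6 14
 3  4  2 10
13 15 11  5
 7  1  8 12

After move 4 (D):
 3  9  6 14
 0  4  2 10
13 15 11  5
 7  1  8 12

After move 5 (D):
 3  9  6 14
13  4  2 10
 0 15 11  5
 7  1  8 12

After move 6 (U):
 3  9  6 14
 0  4  2 10
13 15 11  5
 7  1  8 12

After move 7 (D):
 3  9  6 14
13  4  2 10
 0 15 11  5
 7  1  8 12

After move 8 (U):
 3  9  6 14
 0  4  2 10
13 15 11  5
 7  1  8 12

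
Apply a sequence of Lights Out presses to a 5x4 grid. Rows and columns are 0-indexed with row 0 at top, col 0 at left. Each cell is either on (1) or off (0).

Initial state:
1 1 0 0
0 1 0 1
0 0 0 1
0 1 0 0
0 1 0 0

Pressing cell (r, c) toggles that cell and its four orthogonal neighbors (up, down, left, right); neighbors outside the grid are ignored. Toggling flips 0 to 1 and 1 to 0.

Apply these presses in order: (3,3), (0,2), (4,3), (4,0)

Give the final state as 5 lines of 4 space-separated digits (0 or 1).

After press 1 at (3,3):
1 1 0 0
0 1 0 1
0 0 0 0
0 1 1 1
0 1 0 1

After press 2 at (0,2):
1 0 1 1
0 1 1 1
0 0 0 0
0 1 1 1
0 1 0 1

After press 3 at (4,3):
1 0 1 1
0 1 1 1
0 0 0 0
0 1 1 0
0 1 1 0

After press 4 at (4,0):
1 0 1 1
0 1 1 1
0 0 0 0
1 1 1 0
1 0 1 0

Answer: 1 0 1 1
0 1 1 1
0 0 0 0
1 1 1 0
1 0 1 0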